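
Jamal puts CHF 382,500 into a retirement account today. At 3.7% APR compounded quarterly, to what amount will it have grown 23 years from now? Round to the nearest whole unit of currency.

CHF 892,313

Periodic rate i = 0.037/4 = 0.00925; n = 23 × 4 = 92 periods.
382,500 × (1+0.00925)^92 = 382,500 × 2.332844 = 892,312.9237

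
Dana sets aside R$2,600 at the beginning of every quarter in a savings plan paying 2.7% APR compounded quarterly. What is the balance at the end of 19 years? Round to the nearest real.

With 4 periods per year: i = 0.00675, n = 76.
FV = 2600 × [(1+0.00675)^76 − 1] / 0.00675 × (1+i) = 2600 × 99.544172 = 258,814.8481
Payments are at the start of each period, so multiply by (1+i).

R$258,815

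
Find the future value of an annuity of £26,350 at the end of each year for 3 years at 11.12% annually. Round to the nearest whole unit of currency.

Accumulation factor s(3|0.1112) = 3.345965; FV = 26350 × 3.345965 = 88,166.1893

£88,166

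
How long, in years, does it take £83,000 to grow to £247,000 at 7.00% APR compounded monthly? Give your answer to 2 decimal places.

Periodic rate i = 0.07/12 = 0.00583333.
(1+i)^n = 247000/83000 = 2.97590, so n = ln 2.97590 / ln 1.00583 = 187.4958 months
= 187.4958/12 years

15.62 years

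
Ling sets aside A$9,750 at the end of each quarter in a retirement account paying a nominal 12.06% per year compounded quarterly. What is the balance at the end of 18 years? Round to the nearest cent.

A$2,421,671.05

i = 0.1206/4 = 0.03015 per quarter; n = 18·4 = 72.
FV = PMT · [(1+i)^n − 1] / i = 9750 · 248.376518 = 2,421,671.0521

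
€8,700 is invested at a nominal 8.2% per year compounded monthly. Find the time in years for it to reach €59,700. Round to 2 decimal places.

23.57 years

Periodic rate i = 0.082/12 = 0.00683333.
n = ln(59700/8700) / ln(1+0.00683333) = ln(6.86207) / 0.006810 = 282.8169 months
= 282.8169/12 years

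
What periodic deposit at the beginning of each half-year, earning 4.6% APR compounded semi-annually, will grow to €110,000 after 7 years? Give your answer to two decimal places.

With 2 periods per year: i = 0.023, n = 14.
PMT = 110000 / ( [(1+0.023)^14 − 1] / 0.023 × (1+i) ) = 110000 / 16.673177 = 6,597.4231

€6,597.42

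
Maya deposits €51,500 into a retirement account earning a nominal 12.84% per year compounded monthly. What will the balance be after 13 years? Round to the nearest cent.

With 12 periods per year: i = 0.0107, n = 156.
FV = 51,500 × (1 + 0.0107)^156 = 270,944.7114

€270,944.71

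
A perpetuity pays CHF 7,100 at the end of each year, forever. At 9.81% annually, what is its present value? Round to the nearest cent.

CHF 72,375.13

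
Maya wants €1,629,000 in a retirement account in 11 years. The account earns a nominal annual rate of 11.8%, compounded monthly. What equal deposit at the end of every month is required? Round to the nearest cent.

Periodic rate i = 0.118/12 = 0.00983333; n = 11 × 12 = 132 periods.
PMT = 1.629e+06 / ( [(1+0.00983333)^132 − 1] / 0.00983333 ) = 1.629e+06 / 268.354666 = 6,070.3248

€6,070.32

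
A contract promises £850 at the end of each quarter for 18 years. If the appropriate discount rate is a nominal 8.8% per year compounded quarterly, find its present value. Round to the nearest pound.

£30,573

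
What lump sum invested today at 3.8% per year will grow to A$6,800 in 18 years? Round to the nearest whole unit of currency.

PV = 6,800 / (1 + 0.038)^18 = 6,800 / 1.956827 = 3,475.0139

A$3,475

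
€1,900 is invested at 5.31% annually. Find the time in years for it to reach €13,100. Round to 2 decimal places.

37.32 years

n = ln(13100/1900) / ln(1+0.0531) = ln(6.89474) / 0.051738 = 37.3179 years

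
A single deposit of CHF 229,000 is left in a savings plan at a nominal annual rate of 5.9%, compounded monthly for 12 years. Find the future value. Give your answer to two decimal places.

CHF 464,047.63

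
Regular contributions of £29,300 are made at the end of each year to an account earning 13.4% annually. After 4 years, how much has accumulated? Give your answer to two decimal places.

FV = PMT · [(1+i)^n − 1] / i = 29300 · 4.878230 = 142,932.1420

£142,932.14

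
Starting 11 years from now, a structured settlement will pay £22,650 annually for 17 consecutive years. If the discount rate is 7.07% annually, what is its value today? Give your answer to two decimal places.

£111,142.60

PV at t=10 (ordinary 17-year annuity): 22650 × a(17|0.0707) = 22650 × 9.716064 = 220,068.8564
Discount back 10 years: 220,068.8564 × (1+0.0707)^(−10) = 220,068.8564 × 0.505036 = 111,142.6020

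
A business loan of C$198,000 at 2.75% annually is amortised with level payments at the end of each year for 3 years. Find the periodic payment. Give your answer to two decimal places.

C$69,662.82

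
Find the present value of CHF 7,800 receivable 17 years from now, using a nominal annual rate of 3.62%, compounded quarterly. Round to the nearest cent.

CHF 4,227.00

i = 0.0362/4 = 0.00905 per quarter; n = 17·4 = 68.
PV = 7,800 / (1 + 0.00905)^68 = 7,800 / 1.845282 = 4,226.9967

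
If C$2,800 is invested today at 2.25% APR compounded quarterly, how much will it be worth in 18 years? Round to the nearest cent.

Periodic rate i = 0.0225/4 = 0.005625; n = 18 × 4 = 72 periods.
2,800 × (1+0.005625)^72 = 2,800 × 1.497602 = 4,193.2857

C$4,193.29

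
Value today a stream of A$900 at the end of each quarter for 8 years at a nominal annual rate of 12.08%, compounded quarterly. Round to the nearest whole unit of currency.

Periodic rate i = 0.1208/4 = 0.0302; n = 8 × 4 = 32 periods.
PV = 900 × [1 − (1+0.0302)^(−32)] / 0.0302 = 900 × 20.333385 = 18,300.0463

A$18,300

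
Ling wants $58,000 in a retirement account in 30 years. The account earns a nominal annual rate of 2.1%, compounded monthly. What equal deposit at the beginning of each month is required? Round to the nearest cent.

$115.59

i = 0.021/12 = 0.00175 per month; n = 30·12 = 360.
FV-annuity factor × (1+i) = 501.777741; PMT = 58000 / 501.777741 = 115.5890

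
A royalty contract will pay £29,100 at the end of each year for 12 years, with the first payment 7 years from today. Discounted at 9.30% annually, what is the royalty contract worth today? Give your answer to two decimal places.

Value one period before first payment (t=6): 29100 × [1 − (1+0.093)^(−12)] / 0.093 = 29100 × 7.053767 = 205,264.6118
PV₀ = 205,264.6118 / (1+0.093)^6 = 205,264.6118 / 1.704987 = 120,390.7474

£120,390.75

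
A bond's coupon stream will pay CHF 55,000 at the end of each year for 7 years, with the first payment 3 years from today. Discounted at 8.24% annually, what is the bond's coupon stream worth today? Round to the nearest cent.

PV at t=2 (ordinary 7-year annuity): 55000 × a(7|0.0824) = 55000 × 5.163907 = 284,014.9117
PV₀ = 284,014.9117 / (1+0.0824)^2 = 284,014.9117 / 1.171590 = 242,418.3971

CHF 242,418.40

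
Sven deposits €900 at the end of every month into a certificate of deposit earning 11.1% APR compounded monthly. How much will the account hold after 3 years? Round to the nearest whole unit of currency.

€38,239

i = 0.111/12 = 0.00925 per month; n = 3·12 = 36.
FV = 900 × [(1+0.00925)^36 − 1] / 0.00925 = 900 × 42.487934 = 38,239.1406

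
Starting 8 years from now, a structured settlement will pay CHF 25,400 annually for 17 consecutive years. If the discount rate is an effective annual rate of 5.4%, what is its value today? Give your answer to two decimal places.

CHF 192,376.77

Value one period before first payment (t=7): 25400 × [1 − (1+0.054)^(−17)] / 0.054 = 25400 × 10.944683 = 277,994.9544
PV₀ = 277,994.9544 / (1+0.054)^7 = 277,994.9544 / 1.445055 = 192,376.7739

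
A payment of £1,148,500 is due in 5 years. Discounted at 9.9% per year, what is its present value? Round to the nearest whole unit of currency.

£716,378

Discount factor = (1+0.099)^(−5) = 0.623751; PV = 1,148,500 × 0.623751 = 716,378.4903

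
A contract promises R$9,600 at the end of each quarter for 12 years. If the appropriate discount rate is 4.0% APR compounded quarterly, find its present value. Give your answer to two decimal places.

Periodic rate i = 0.04/4 = 0.01; n = 12 × 4 = 48 periods.
PV = 9600 × [1 − (1+0.01)^(−48)] / 0.01 = 9600 × 37.973959 = 364,550.0111

R$364,550.01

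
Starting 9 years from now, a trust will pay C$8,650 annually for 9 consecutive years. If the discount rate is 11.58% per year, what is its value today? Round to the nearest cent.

C$19,492.88

Value one period before first payment (t=8): 8650 × [1 − (1+0.1158)^(−9)] / 0.1158 = 8650 × 5.414404 = 46,834.5970
Discount back 8 years: 46,834.5970 × (1+0.1158)^(−8) = 46,834.5970 × 0.416207 = 19,492.8765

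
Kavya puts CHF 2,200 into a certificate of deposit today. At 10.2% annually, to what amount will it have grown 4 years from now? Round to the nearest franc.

2,200 × (1+0.102)^4 = 2,200 × 1.474777 = 3,244.5096

CHF 3,245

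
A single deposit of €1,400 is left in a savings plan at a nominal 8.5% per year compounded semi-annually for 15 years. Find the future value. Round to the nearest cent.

€4,879.89

Periodic rate i = 0.085/2 = 0.0425; n = 15 × 2 = 30 periods.
FV = PV·(1+i)^n = 1,400 × 3.485635 = 4,879.8890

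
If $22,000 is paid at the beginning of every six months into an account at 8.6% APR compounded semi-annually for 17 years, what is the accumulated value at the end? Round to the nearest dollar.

$1,699,456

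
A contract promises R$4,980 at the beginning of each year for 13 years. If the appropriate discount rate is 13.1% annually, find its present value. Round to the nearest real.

R$34,318

PV = 4980 × [1 − (1+0.131)^(−13)] / 0.131 × (1+i) = 4980 × 6.891069 = 34,317.5241
(annuity-due: payments at period start, so ×(1+i).)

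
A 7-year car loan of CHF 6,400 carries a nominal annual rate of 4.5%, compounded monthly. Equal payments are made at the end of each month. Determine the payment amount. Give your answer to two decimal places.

CHF 88.96

Periodic rate i = 0.045/12 = 0.00375; n = 7 × 12 = 84 periods.
Annuity-PV factor = 71.941611; PMT = 6400 / 71.941611 = 88.9610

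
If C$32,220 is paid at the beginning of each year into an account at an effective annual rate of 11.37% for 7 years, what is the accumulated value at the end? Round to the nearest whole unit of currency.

C$355,076

FV = PMT · [(1+i)^n − 1] / i × (1+i) = 32220 · 11.020351 = 355,075.7003
(Beginning-of-period payments → annuity-due factor ×(1+i).)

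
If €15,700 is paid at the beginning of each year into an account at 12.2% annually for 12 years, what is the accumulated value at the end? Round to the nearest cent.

FV = 15700 × [(1+0.122)^12 − 1] / 0.122 × (1+i) = 15700 × 27.408860 = 430,319.1037
(Beginning-of-period payments → annuity-due factor ×(1+i).)

€430,319.10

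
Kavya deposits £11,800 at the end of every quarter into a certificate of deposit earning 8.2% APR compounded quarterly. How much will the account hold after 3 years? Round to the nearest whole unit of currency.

With 4 periods per year: i = 0.0205, n = 12.
FV = 11800 × [(1+0.0205)^12 − 1] / 0.0205 = 11800 × 13.449863 = 158,708.3806

£158,708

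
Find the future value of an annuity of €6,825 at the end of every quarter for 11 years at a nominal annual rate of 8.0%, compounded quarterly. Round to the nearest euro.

i = 0.08/4 = 0.02 per quarter; n = 11·4 = 44.
FV = 6825 × [(1+0.02)^44 − 1] / 0.02 = 6825 × 69.502657 = 474,355.6349

€474,356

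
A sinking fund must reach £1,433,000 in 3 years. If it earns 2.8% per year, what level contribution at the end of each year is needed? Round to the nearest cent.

FV-annuity factor = 3.084784; PMT = 1.433e+06 / 3.084784 = 464,538.1978

£464,538.20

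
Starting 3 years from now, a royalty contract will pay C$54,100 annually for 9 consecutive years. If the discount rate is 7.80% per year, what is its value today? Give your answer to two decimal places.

C$293,253.75

Value one period before first payment (t=2): 54100 × [1 − (1+0.078)^(−9)] / 0.078 = 54100 × 6.299177 = 340,785.4882
Discount back 2 years: 340,785.4882 × (1+0.078)^(−2) = 340,785.4882 × 0.860523 = 293,253.7478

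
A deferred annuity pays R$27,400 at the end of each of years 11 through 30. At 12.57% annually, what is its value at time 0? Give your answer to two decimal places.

R$60,461.73

Value one period before first payment (t=10): 27400 × [1 − (1+0.1257)^(−20)] / 0.1257 = 27400 × 7.210355 = 197,563.7245
PV₀ = 197,563.7245 / (1+0.1257)^10 = 197,563.7245 / 3.267583 = 60,461.7265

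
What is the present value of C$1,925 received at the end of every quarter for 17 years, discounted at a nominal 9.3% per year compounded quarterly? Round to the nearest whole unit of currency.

C$65,448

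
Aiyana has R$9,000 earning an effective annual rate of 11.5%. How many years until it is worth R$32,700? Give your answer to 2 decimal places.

n = ln(32700/9000) / ln(1+0.115) = ln(3.63333) / 0.108854 = 11.8521 years

11.85 years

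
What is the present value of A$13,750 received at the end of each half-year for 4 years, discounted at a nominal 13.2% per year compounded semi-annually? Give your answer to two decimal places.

A$83,393.44

Periodic rate i = 0.132/2 = 0.066; n = 4 × 2 = 8 periods.
Annuity factor a(8|0.066) = 6.064978; PV = 13750 × 6.064978 = 83,393.4416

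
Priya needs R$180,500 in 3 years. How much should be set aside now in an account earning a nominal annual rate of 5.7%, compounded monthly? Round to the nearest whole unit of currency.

R$152,191

With 12 periods per year: i = 0.00475, n = 36.
PV = FV·(1+i)^(−n) = 180,500 × 0.843163 = 152,190.8950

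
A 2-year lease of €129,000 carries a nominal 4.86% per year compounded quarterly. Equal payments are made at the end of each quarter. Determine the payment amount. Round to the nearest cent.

€17,019.05

i = 0.0486/4 = 0.01215 per quarter; n = 2·4 = 8.
Annuity-PV factor = 7.579740; PMT = 129000 / 7.579740 = 17,019.0543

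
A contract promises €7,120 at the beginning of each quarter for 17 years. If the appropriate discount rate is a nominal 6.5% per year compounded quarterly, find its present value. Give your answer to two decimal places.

€296,478.55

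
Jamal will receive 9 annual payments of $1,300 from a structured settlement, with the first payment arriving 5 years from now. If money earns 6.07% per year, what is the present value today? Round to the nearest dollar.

PV at t=4 (ordinary 9-year annuity): 1300 × a(9|0.0607) = 1300 × 6.781019 = 8,815.3243
PV₀ = 8,815.3243 / (1+0.0607)^4 = 8,815.3243 / 1.265815 = 6,964.1484

$6,964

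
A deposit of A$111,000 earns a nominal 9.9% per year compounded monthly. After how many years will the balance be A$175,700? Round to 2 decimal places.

4.66 years

Periodic rate i = 0.099/12 = 0.00825.
n = ln(175700/111000) / ln(1+0.00825) = ln(1.58288) / 0.008216 = 55.8957 months
= 55.8957/12 years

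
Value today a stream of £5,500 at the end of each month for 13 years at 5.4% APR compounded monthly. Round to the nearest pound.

i = 0.054/12 = 0.0045 per month; n = 13·12 = 156.
PV = PMT · [1 − (1+i)^(−n)] / i = 5500 · 111.916847 = 615,542.6574

£615,543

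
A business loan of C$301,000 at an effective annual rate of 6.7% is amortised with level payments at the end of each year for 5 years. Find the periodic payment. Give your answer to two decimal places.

C$72,822.39

Annuity-PV factor = 4.133344; PMT = 301000 / 4.133344 = 72,822.3888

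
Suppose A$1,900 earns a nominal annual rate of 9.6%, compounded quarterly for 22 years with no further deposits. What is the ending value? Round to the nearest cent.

A$15,316.16

i = 0.096/4 = 0.024 per quarter; n = 22·4 = 88.
FV = PV·(1+i)^n = 1,900 × 8.061135 = 15,316.1561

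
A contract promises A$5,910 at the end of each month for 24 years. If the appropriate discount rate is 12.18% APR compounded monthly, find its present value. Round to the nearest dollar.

A$550,498

Periodic rate i = 0.1218/12 = 0.01015; n = 24 × 12 = 288 periods.
PV = PMT · [1 − (1+i)^(−n)] / i = 5910 · 93.146852 = 550,497.8979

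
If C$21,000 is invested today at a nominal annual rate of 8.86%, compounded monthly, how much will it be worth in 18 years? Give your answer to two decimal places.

C$102,869.77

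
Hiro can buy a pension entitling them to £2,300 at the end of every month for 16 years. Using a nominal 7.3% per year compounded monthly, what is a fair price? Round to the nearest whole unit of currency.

Periodic rate i = 0.073/12 = 0.00608333; n = 16 × 12 = 192 periods.
PV = PMT · [1 − (1+i)^(−n)] / i = 2300 · 113.080994 = 260,086.2851

£260,086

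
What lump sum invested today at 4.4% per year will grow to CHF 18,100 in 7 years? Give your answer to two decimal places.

PV = FV·(1+i)^(−n) = 18,100 × 0.739770 = 13,389.8306

CHF 13,389.83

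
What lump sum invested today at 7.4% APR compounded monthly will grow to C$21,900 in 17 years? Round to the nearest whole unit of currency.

With 12 periods per year: i = 0.00616667, n = 204.
Discount factor = (1+0.00616667)^(−204) = 0.285322; PV = 21,900 × 0.285322 = 6,248.5510

C$6,249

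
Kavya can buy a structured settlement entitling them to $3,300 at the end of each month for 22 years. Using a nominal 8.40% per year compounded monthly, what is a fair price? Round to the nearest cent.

With 12 periods per year: i = 0.007, n = 264.
PV = PMT · [1 − (1+i)^(−n)] / i = 3300 · 120.204351 = 396,674.3584

$396,674.36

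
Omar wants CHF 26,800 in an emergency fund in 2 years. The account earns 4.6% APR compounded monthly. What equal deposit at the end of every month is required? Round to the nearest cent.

CHF 1,068.22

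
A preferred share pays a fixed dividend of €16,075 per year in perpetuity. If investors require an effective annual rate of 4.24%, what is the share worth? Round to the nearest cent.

€379,127.36

PV = C/r = 16075/0.0424 = 379,127.3585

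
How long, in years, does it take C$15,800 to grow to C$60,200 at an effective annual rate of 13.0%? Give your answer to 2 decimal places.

10.94 years

(1+i)^n = 60200/15800 = 3.81013, so n = ln 3.81013 / ln 1.13 = 10.9449 years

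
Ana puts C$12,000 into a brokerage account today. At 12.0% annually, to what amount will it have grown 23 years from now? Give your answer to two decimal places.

12,000 × (1+0.12)^23 = 12,000 × 13.552347 = 162,628.1672

C$162,628.17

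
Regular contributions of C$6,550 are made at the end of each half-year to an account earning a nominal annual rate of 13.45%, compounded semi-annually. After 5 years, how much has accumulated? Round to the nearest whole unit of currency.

i = 0.1345/2 = 0.06725 per half-year; n = 5·2 = 10.
Accumulation factor s(10|0.06725) = 13.638282; FV = 6550 × 13.638282 = 89,330.7466

C$89,331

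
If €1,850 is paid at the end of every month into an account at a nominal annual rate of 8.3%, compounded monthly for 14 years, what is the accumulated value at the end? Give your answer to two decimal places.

€584,036.35

With 12 periods per year: i = 0.00691667, n = 168.
Accumulation factor s(168|0.00691667) = 315.695322; FV = 1850 × 315.695322 = 584,036.3460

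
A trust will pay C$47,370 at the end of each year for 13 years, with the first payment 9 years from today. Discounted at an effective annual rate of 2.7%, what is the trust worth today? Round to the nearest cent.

C$414,997.74

PV at t=8 (ordinary 13-year annuity): 47370 × a(13|0.027) = 47370 × 10.841912 = 513,581.3907
PV₀ = 513,581.3907 / (1+0.027)^8 = 513,581.3907 / 1.237552 = 414,997.7386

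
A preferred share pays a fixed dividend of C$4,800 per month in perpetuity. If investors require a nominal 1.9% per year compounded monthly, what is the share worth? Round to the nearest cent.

C$3,031,578.95

Periodic rate i = 0.019/12 = 0.00158333.
PV = PMT / i = 4800 / 0.00158333 = 3,031,578.9474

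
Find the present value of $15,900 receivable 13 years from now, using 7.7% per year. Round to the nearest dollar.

Discount factor = (1+0.077)^(−13) = 0.381238; PV = 15,900 × 0.381238 = 6,061.6797

$6,062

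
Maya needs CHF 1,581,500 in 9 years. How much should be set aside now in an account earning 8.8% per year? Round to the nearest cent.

CHF 740,302.37

Discount factor = (1+0.088)^(−9) = 0.468101; PV = 1,581,500 × 0.468101 = 740,302.3670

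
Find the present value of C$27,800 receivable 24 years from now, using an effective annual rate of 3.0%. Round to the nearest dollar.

C$13,676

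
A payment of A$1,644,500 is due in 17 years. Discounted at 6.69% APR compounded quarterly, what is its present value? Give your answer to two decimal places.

With 4 periods per year: i = 0.016725, n = 68.
PV = FV·(1+i)^(−n) = 1,644,500 × 0.323714 = 532,348.1037

A$532,348.10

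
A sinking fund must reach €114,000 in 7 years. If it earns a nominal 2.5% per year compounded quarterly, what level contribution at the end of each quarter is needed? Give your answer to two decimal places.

Periodic rate i = 0.025/4 = 0.00625; n = 7 × 4 = 28 periods.
FV-annuity factor = 30.495621; PMT = 114000 / 30.495621 = 3,738.2416

€3,738.24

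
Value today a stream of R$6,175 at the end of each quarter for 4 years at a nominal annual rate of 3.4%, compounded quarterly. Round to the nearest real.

R$92,012

Periodic rate i = 0.034/4 = 0.0085; n = 4 × 4 = 16 periods.
PV = 6175 × [1 − (1+0.0085)^(−16)] / 0.0085 = 6175 × 14.900654 = 92,011.5399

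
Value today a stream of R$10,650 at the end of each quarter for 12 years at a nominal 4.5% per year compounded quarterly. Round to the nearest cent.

R$393,332.58

With 4 periods per year: i = 0.01125, n = 48.
PV = PMT · [1 − (1+i)^(−n)] / i = 10650 · 36.932637 = 393,332.5813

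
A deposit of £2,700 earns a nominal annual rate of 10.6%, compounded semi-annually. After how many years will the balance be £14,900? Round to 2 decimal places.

Periodic rate i = 0.106/2 = 0.053.
(1+i)^n = 14900/2700 = 5.51852, so n = ln 5.51852 / ln 1.053 = 33.0752 half-years
= 33.0752/2 years

16.54 years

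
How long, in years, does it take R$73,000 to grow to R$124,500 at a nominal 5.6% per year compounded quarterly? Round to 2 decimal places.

9.60 years

Periodic rate i = 0.056/4 = 0.014.
n = ln(124500/73000) / ln(1+0.014) = ln(1.70548) / 0.013903 = 38.3982 quarters
= 38.3982/4 years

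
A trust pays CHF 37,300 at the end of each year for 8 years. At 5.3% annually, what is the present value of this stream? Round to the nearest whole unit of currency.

CHF 238,181

Annuity factor a(8|0.053) = 6.385551; PV = 37300 × 6.385551 = 238,181.0668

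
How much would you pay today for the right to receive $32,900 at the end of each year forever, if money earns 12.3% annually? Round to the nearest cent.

PV = C/r = 32900/0.123 = 267,479.6748

$267,479.67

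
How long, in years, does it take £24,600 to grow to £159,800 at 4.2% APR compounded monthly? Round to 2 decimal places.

Periodic rate i = 0.042/12 = 0.0035.
n = ln(159800/24600) / ln(1+0.0035) = ln(6.49593) / 0.003494 = 535.5569 months
= 535.5569/12 years

44.63 years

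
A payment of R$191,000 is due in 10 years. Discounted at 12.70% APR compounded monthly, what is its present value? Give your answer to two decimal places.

R$53,997.99

i = 0.127/12 = 0.0105833 per month; n = 10·12 = 120.
PV = FV·(1+i)^(−n) = 191,000 × 0.282712 = 53,997.9888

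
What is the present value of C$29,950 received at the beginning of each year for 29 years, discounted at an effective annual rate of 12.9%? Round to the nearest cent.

PV = 29950 × [1 − (1+0.129)^(−29)] / 0.129 × (1+i) = 29950 × 8.492532 = 254,351.3347
Payments are at the start of each period, so multiply by (1+i).

C$254,351.33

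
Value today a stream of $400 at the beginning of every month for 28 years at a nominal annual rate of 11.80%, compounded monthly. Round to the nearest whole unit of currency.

$39,544

i = 0.118/12 = 0.00983333 per month; n = 28·12 = 336.
PV = 400 × [1 − (1+0.00983333)^(−336)] / 0.00983333 × (1+i) = 400 × 98.860942 = 39,544.3770
Payments are at the start of each period, so multiply by (1+i).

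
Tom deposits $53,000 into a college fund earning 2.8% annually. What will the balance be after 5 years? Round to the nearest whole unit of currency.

$60,847

FV = PV·(1+i)^n = 53,000 × 1.148063 = 60,847.3184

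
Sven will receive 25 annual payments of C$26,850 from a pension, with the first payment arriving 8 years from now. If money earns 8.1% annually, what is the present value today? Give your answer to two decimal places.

PV at t=7 (ordinary 25-year annuity): 26850 × a(25|0.081) = 26850 × 10.584220 = 284,186.2972
PV₀ = 284,186.2972 / (1+0.081)^7 = 284,186.2972 / 1.724963 = 164,749.1853

C$164,749.19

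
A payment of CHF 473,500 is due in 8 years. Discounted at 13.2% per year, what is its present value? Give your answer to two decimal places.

CHF 175,609.73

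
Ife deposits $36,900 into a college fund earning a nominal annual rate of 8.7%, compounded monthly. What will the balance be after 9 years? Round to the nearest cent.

With 12 periods per year: i = 0.00725, n = 108.
36,900 × (1+0.00725)^108 = 36,900 × 2.181855 = 80,510.4364

$80,510.44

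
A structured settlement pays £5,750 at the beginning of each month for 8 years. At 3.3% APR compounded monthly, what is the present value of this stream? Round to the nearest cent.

£485,896.86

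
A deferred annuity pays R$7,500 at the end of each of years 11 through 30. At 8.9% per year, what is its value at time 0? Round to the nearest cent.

R$29,395.82

PV at t=10 (ordinary 20-year annuity): 7500 × a(20|0.089) = 7500 × 9.193971 = 68,954.7807
Discount back 10 years: 68,954.7807 × (1+0.089)^(−10) = 68,954.7807 × 0.426306 = 29,395.8203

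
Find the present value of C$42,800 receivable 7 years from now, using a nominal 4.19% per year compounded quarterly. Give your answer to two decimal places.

C$31,968.90

i = 0.0419/4 = 0.010475 per quarter; n = 7·4 = 28.
PV = FV·(1+i)^(−n) = 42,800 × 0.746937 = 31,968.9020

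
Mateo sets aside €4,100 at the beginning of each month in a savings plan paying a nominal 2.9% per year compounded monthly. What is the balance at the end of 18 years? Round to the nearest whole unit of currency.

With 12 periods per year: i = 0.00241667, n = 216.
Accumulation factor s(216|0.00241667) × (1+i) = 283.857045; FV = 4100 × 283.857045 = 1,163,813.8856
(Beginning-of-period payments → annuity-due factor ×(1+i).)

€1,163,814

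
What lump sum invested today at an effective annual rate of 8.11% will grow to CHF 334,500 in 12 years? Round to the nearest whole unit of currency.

CHF 131,222

PV = 334,500 / (1 + 0.0811)^12 = 334,500 / 2.549121 = 131,221.7163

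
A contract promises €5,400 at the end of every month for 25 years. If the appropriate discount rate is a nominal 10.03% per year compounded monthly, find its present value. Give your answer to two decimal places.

€592,874.69

With 12 periods per year: i = 0.00835833, n = 300.
Annuity factor a(300|0.00835833) = 109.791609; PV = 5400 × 109.791609 = 592,874.6862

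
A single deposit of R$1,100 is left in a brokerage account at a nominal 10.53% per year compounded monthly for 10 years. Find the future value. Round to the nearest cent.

R$3,138.41

i = 0.1053/12 = 0.008775 per month; n = 10·12 = 120.
FV = PV·(1+i)^n = 1,100 × 2.853102 = 3,138.4122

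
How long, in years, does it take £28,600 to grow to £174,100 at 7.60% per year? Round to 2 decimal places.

(1+i)^n = 174100/28600 = 6.08741, so n = ln 6.08741 / ln 1.076 = 24.6582 years

24.66 years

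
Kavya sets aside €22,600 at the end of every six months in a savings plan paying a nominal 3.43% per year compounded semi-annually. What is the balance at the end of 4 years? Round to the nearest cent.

€192,032.85

Periodic rate i = 0.0343/2 = 0.01715; n = 4 × 2 = 8 periods.
FV = PMT · [(1+i)^n − 1] / i = 22600 · 8.497029 = 192,032.8518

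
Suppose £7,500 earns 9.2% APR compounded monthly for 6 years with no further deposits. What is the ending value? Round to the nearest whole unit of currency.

£12,998

Periodic rate i = 0.092/12 = 0.00766667; n = 6 × 12 = 72 periods.
7,500 × (1+0.00766667)^72 = 7,500 × 1.733071 = 12,998.0296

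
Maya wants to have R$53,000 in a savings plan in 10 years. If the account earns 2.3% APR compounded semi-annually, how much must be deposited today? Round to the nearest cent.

Periodic rate i = 0.023/2 = 0.0115; n = 10 × 2 = 20 periods.
PV = FV·(1+i)^(−n) = 53,000 × 0.795577 = 42,165.5847

R$42,165.58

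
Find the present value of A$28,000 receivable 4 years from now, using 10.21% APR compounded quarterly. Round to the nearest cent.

A$18,707.60

Periodic rate i = 0.1021/4 = 0.025525; n = 4 × 4 = 16 periods.
PV = 28,000 / (1 + 0.025525)^16 = 28,000 / 1.496718 = 18,707.5968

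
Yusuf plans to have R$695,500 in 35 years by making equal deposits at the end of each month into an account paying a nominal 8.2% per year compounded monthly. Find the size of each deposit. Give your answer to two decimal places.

Periodic rate i = 0.082/12 = 0.00683333; n = 35 × 12 = 420 periods.
FV-annuity factor = 2409.613746; PMT = 695500 / 2409.613746 = 288.6355

R$288.64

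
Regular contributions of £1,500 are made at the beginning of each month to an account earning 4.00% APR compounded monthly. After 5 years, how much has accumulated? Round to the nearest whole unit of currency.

With 12 periods per year: i = 0.00333333, n = 60.
FV = PMT · [(1+i)^n − 1] / i × (1+i) = 1500 · 66.519975 = 99,779.9622
(annuity-due: payments at period start, so ×(1+i).)

£99,780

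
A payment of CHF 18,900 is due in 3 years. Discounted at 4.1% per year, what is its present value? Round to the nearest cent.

CHF 16,753.66

PV = FV·(1+i)^(−n) = 18,900 × 0.886437 = 16,753.6568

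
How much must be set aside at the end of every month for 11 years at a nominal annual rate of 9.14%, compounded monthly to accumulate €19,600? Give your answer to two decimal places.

€86.66

With 12 periods per year: i = 0.00761667, n = 132.
PMT = 19600 / ( [(1+0.00761667)^132 − 1] / 0.00761667 ) = 19600 / 226.163044 = 86.6631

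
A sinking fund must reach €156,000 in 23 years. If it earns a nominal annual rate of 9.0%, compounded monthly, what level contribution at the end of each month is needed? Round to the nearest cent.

€170.46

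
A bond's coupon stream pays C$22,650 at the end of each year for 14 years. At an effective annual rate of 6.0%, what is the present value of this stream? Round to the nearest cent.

Annuity factor a(14|0.06) = 9.294984; PV = 22650 × 9.294984 = 210,531.3859

C$210,531.39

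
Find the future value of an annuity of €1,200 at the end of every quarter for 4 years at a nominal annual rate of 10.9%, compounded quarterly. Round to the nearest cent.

i = 0.109/4 = 0.02725 per quarter; n = 4·4 = 16.
FV = 1200 × [(1+0.02725)^16 − 1] / 0.02725 = 1200 × 19.725196 = 23,670.2353

€23,670.24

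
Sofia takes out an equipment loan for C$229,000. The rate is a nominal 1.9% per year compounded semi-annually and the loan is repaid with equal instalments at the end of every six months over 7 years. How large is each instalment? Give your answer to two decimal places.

With 2 periods per year: i = 0.0095, n = 14.
Annuity-PV factor = 13.051067; PMT = 229000 / 13.051067 = 17,546.4578

C$17,546.46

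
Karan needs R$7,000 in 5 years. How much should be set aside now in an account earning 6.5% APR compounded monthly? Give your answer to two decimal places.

R$5,062.13

Periodic rate i = 0.065/12 = 0.00541667; n = 5 × 12 = 60 periods.
PV = FV·(1+i)^(−n) = 7,000 × 0.723161 = 5,062.1292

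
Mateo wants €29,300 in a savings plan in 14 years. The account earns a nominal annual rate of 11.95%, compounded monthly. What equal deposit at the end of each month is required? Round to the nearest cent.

i = 0.1195/12 = 0.00995833 per month; n = 14·12 = 168.
FV-annuity factor = 430.214415; PMT = 29300 / 430.214415 = 68.1056

€68.11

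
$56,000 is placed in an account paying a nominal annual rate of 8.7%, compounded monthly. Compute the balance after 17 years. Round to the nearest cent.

Periodic rate i = 0.087/12 = 0.00725; n = 17 × 12 = 204 periods.
FV = 56,000 × (1 + 0.00725)^204 = 244,451.2956

$244,451.30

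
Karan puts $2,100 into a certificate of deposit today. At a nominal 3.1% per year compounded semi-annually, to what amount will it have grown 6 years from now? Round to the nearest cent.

i = 0.031/2 = 0.0155 per half-year; n = 6·2 = 12.
2,100 × (1+0.0155)^12 = 2,100 × 1.202705 = 2,525.6806

$2,525.68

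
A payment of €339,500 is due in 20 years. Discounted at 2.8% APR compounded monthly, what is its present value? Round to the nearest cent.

€194,052.02

i = 0.028/12 = 0.00233333 per month; n = 20·12 = 240.
Discount factor = (1+0.00233333)^(−240) = 0.571582; PV = 339,500 × 0.571582 = 194,052.0197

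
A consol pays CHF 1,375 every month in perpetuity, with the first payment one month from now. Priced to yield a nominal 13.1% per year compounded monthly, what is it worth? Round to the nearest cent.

CHF 125,954.20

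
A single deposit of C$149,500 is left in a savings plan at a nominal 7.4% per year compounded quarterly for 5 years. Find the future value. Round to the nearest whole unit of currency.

With 4 periods per year: i = 0.0185, n = 20.
FV = 149,500 × (1 + 0.0185)^20 = 215,705.8182

C$215,706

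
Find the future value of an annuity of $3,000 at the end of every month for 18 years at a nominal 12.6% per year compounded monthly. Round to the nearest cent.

i = 0.126/12 = 0.0105 per month; n = 18·12 = 216.
Accumulation factor s(216|0.0105) = 813.953384; FV = 3000 × 813.953384 = 2,441,860.1512

$2,441,860.15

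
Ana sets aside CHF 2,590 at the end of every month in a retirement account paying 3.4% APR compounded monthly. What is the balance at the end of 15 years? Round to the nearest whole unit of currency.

CHF 607,057

Periodic rate i = 0.034/12 = 0.00283333; n = 15 × 12 = 180 periods.
Accumulation factor s(180|0.00283333) = 234.384961; FV = 2590 × 234.384961 = 607,057.0490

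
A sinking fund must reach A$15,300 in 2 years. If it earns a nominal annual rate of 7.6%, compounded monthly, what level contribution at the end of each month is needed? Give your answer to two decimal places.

i = 0.076/12 = 0.00633333 per month; n = 2·12 = 24.
FV-annuity factor = 25.831954; PMT = 15300 / 25.831954 = 592.2897

A$592.29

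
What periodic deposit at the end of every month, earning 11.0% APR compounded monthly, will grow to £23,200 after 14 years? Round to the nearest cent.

£58.55

i = 0.11/12 = 0.00916667 per month; n = 14·12 = 168.
FV-annuity factor = 396.216042; PMT = 23200 / 396.216042 = 58.5539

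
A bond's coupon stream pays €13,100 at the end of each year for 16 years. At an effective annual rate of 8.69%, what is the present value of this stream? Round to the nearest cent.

€111,008.88

PV = PMT · [1 − (1+i)^(−n)] / i = 13100 · 8.473960 = 111,008.8796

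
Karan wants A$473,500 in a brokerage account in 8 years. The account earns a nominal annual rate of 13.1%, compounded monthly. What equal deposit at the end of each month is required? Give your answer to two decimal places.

i = 0.131/12 = 0.0109167 per month; n = 8·12 = 96.
FV-annuity factor = 168.164074; PMT = 473500 / 168.164074 = 2,815.7025

A$2,815.70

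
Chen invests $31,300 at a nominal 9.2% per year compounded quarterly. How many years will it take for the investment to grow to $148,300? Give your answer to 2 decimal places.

Periodic rate i = 0.092/4 = 0.023.
n = ln(148300/31300) / ln(1+0.023) = ln(4.73802) / 0.022739 = 68.4105 quarters
= 68.4105/4 years

17.10 years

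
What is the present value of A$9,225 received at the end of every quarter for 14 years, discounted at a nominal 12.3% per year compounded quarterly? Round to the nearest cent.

Periodic rate i = 0.123/4 = 0.03075; n = 14 × 4 = 56 periods.
Annuity factor a(56|0.03075) = 26.555913; PV = 9225 × 26.555913 = 244,978.2980

A$244,978.30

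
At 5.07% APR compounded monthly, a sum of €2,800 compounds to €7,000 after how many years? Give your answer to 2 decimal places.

Periodic rate i = 0.0507/12 = 0.004225.
n = ln(7000/2800) / ln(1+0.004225) = ln(2.50000) / 0.004216 = 217.3314 months
= 217.3314/12 years

18.11 years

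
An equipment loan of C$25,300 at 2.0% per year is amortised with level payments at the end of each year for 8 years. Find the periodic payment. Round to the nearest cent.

PMT = 25300 / ( [1 − (1+0.02)^(−8)] / 0.02 ) = 25300 / 7.325481 = 3,453.6979

C$3,453.70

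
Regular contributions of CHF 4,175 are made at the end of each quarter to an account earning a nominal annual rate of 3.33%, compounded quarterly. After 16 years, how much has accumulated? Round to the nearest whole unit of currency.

CHF 351,022

i = 0.0333/4 = 0.008325 per quarter; n = 16·4 = 64.
Accumulation factor s(64|0.008325) = 84.077182; FV = 4175 × 84.077182 = 351,022.2363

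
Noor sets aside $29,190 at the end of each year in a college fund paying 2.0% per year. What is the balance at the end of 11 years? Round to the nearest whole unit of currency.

Accumulation factor s(11|0.02) = 12.168715; FV = 29190 × 12.168715 = 355,204.8031

$355,205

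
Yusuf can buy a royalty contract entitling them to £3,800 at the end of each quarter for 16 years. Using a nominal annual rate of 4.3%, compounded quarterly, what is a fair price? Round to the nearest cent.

£175,178.61

Periodic rate i = 0.043/4 = 0.01075; n = 16 × 4 = 64 periods.
PV = PMT · [1 − (1+i)^(−n)] / i = 3800 · 46.099633 = 175,178.6053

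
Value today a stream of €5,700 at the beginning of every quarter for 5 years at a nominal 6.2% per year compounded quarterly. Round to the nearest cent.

€98,889.99

Periodic rate i = 0.062/4 = 0.0155; n = 5 × 4 = 20 periods.
Annuity factor a(20|0.0155) × (1+i) = 17.349121; PV = 5700 × 17.349121 = 98,889.9869
Payments are at the start of each period, so multiply by (1+i).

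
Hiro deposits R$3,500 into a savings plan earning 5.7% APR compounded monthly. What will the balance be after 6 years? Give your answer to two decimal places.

R$4,923.17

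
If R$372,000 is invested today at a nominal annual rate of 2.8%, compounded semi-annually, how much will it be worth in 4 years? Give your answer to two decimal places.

R$415,763.71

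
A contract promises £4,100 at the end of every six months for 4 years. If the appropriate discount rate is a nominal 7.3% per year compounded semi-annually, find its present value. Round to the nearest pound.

£28,008

Periodic rate i = 0.073/2 = 0.0365; n = 4 × 2 = 8 periods.
Annuity factor a(8|0.0365) = 6.831125; PV = 4100 × 6.831125 = 28,007.6133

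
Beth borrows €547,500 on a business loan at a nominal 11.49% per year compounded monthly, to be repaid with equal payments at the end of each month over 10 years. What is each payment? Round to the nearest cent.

Periodic rate i = 0.1149/12 = 0.009575; n = 10 × 12 = 120 periods.
PMT = 547500 / ( [1 − (1+0.009575)^(−120)] / 0.009575 ) = 547500 / 71.155011 = 7,694.4686

€7,694.47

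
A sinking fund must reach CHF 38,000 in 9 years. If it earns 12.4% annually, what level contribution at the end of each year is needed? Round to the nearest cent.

FV-annuity factor = 15.028205; PMT = 38000 / 15.028205 = 2,528.5787

CHF 2,528.58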